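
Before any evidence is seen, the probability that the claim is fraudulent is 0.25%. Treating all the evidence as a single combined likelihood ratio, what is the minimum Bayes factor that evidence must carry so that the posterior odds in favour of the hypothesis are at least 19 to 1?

Prior odds = 0.0025/0.9975 = 1/399.
Target odds = 19.
Required Bayes factor = 19 ÷ (1/399) = 7581.

7581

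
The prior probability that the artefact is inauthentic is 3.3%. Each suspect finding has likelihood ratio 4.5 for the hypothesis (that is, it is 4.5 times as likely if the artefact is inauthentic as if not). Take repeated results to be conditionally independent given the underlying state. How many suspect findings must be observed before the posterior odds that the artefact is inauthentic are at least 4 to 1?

4

Prior odds: 0.033 ÷ 0.967 = 33/967.
Likelihood ratio per suspect finding = 4.5.
Target odds = 4.
Need (33/967) × 4.5ⁿ ≥ 4, i.e. 4.5ⁿ ≥ 3868/33.
4.5³ = 91.125 falls short of 3868/33 but 4.5⁴ = 410.0625 reaches it, so n = 4.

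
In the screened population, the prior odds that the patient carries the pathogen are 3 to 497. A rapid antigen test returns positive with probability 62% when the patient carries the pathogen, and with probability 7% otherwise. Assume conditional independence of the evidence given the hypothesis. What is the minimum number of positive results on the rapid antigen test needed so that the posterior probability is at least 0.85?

Prior odds = 3/497.
Likelihood ratio of a positive result = 0.62/0.07 = 62/7.
Target posterior odds = 0.85/0.15 = 17/3.
Require (62/7)ⁿ ≥ 17/3 ÷ (3/497) = 8449/9.
(62/7)³ = 238328/343 falls short of 8449/9 but (62/7)⁴ = 14776336/2401 reaches it, so n = 4.

4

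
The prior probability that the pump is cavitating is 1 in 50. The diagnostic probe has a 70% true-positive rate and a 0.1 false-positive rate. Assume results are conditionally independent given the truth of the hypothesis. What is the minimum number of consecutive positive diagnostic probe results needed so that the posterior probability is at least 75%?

Prior odds = 0.02/0.98 = 1/49.
Likelihood ratio of a positive result = 0.7/0.1 = 7.
Target odds: 0.75 ÷ 0.25 = 3.
Require 7ⁿ ≥ 3 ÷ (1/49) = 147.
7² = 49 falls short of 147 but 7³ = 343 reaches it, so n = 3.

3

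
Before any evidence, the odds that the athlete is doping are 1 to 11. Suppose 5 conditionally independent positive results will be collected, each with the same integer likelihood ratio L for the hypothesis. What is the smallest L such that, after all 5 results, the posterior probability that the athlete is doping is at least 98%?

Prior odds = 1/11.
Target odds = 0.98/0.02 = 49.
Need L⁵ ≥ 49 ÷ (1/11) = 539.
3⁵ = 243 < 539 ≤ 1024 = 4⁵, so L = 4.

4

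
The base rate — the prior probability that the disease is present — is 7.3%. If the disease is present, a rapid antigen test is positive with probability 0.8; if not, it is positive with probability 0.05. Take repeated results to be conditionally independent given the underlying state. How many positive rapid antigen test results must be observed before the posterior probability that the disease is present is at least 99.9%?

Prior odds: 0.073 ÷ 0.927 = 73/927.
Likelihood ratio of a positive = 0.8/0.05 = 16.
Target odds: 0.999 ÷ 0.001 = 999.
Require 16ⁿ ≥ 999 ÷ (73/927) = 926073/73.
16³ = 4096 falls short of 926073/73 but 16⁴ = 65536 reaches it, so n = 4.

4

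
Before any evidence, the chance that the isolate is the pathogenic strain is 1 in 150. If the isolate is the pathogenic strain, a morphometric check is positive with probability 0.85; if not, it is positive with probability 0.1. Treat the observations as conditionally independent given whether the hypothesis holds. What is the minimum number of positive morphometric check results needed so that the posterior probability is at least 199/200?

Prior odds: (1/150) ÷ (149/150) = 1/149.
Likelihood ratio of a positive = 0.85/0.1 = 8.5.
Target posterior odds = 0.995/0.005 = 199.
Need (1/149) × 8.5ⁿ ≥ 199, i.e. 8.5ⁿ ≥ 29651.
8.5⁴ = 5220.0625 falls short of 29651 but 8.5⁵ = 44370.53125 reaches it, so n = 5.

5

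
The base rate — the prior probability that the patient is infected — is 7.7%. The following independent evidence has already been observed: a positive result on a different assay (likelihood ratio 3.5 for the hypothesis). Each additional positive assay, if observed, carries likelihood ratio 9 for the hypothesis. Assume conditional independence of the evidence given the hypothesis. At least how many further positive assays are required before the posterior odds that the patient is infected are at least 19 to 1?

Prior odds = 0.077/0.923 = 77/923.
Bayes factor of the evidence already in hand = 3.5.
Odds after that evidence = (77/923) × 3.5 = 539/1846.
Target odds = 19.
Need 9ⁿ ≥ 19 ÷ (539/1846) = 35074/539.
9¹ = 9 falls short of 35074/539 but 9² = 81 reaches it, so n = 2.

2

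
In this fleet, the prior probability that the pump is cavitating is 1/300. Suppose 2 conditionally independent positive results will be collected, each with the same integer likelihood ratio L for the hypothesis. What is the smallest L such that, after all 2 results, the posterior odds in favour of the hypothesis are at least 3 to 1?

30

Prior odds = (1/300)/(299/300) = 1/299.
Target odds = 3.
Need L² ≥ 3 ÷ (1/299) = 897.
29² = 841 < 897 ≤ 900 = 30², so L = 30.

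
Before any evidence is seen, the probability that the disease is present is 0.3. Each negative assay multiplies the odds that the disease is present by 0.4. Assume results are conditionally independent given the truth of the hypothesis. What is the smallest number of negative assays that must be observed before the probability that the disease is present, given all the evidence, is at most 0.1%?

7

Prior odds = 0.3/0.7 = 3/7.
Likelihood ratio per negative assay = 0.4.
Target odds: 0.001 ÷ 0.999 = 1/999.
Require 0.4ⁿ ≤ 1/999 ÷ (3/7) = 7/2997.
0.4⁶ = 64/15625 is still above 7/2997 but 0.4⁷ = 128/78125 is at or below it, so n = 7.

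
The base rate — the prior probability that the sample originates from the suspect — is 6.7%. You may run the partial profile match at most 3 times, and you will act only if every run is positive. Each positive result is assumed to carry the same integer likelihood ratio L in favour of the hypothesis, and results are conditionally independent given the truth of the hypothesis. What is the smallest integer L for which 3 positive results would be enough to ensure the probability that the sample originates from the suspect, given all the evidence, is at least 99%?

12

Prior odds = 0.067/0.933 = 67/933.
Target odds = 0.99/0.01 = 99.
Need L³ ≥ 99 ÷ (67/933) = 92367/67.
11³ = 1331 < 92367/67 ≤ 1728 = 12³, so L = 12.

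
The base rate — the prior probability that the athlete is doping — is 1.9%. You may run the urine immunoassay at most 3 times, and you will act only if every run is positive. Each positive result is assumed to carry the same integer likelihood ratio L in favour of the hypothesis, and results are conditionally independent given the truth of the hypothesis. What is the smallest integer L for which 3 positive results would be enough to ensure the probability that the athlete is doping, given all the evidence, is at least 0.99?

Prior odds = 0.019/0.981 = 19/981.
Target odds = 0.99/0.01 = 99.
Need L³ ≥ 99 ÷ (19/981) = 97119/19.
17³ = 4913 < 97119/19 ≤ 5832 = 18³, so L = 18.

18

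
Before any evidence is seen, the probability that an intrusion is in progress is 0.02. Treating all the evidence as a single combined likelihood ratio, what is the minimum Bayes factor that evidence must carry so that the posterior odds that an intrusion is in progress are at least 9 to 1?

441

Prior odds = 0.02/0.98 = 1/49.
Target odds = 9.
Required Bayes factor = 9 ÷ (1/49) = 441.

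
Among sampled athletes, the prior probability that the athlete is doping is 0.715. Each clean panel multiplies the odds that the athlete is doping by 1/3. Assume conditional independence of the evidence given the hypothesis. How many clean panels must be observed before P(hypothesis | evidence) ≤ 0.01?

Prior odds = 0.715/0.285 = 143/57.
Likelihood ratio per clean panel = 1/3.
Target odds: 0.01 ÷ 0.99 = 1/99.
Require (1/3)ⁿ ≤ 1/99 ÷ (143/57) = 19/4719.
(1/3)⁵ = 1/243 is still above 19/4719 but (1/3)⁶ = 1/729 is at or below it, so n = 6.

6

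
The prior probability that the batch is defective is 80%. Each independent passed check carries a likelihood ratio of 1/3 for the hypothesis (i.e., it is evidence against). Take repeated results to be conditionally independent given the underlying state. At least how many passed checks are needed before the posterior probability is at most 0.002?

7

Prior odds = 0.8/0.2 = 4.
Likelihood ratio per passed check = 1/3.
Target odds: 0.002 ÷ 0.998 = 1/499.
Need 4 × (1/3)ⁿ ≤ 1/499, i.e. (1/3)ⁿ ≤ 1/1996.
(1/3)⁶ = 1/729 is still above 1/1996 but (1/3)⁷ = 1/2187 is at or below it, so n = 7.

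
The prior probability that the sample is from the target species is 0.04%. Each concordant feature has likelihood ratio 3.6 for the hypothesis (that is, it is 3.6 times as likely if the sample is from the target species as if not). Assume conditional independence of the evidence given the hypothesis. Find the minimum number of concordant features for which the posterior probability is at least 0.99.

10

Prior odds: 0.0004 ÷ 0.9996 = 1/2499.
Likelihood ratio per concordant feature = 3.6.
Target odds: 0.99 ÷ 0.01 = 99.
Need (1/2499) × 3.6ⁿ ≥ 99, i.e. 3.6ⁿ ≥ 247401.
3.6⁹ ≈101560 falls short of 247401 but 3.6¹⁰ ≈365616 reaches it, so n = 10.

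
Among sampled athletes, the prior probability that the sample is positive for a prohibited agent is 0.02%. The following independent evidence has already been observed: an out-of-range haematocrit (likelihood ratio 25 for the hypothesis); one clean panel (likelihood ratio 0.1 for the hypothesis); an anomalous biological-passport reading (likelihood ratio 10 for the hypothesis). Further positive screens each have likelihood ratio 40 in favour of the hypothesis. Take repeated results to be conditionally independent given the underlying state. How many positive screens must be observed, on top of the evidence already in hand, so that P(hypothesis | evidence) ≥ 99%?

3

Prior odds = 0.0002/0.9998 = 1/4999.
Combined Bayes factor of the evidence already in hand = 25 × 0.1 × 10 = 25.
Odds after that evidence = (1/4999) × 25 = 25/4999.
Target odds = 0.99/0.01 = 99.
Need 40ⁿ ≥ 99 ÷ (25/4999) = 19796.04.
40² = 1600 falls short of 19796.04 but 40³ = 64000 reaches it, so n = 3.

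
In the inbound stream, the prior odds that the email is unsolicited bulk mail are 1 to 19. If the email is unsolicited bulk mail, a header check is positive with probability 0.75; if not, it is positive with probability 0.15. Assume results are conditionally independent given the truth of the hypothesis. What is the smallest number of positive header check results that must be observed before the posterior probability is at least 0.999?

Prior odds = 1/19.
Likelihood ratio of a positive = 0.75/0.15 = 5.
Target posterior odds = 0.999/0.001 = 999.
Need (1/19) × 5ⁿ ≥ 999, i.e. 5ⁿ ≥ 18981.
5⁶ = 15625 falls short of 18981 but 5⁷ = 78125 reaches it, so n = 7.

7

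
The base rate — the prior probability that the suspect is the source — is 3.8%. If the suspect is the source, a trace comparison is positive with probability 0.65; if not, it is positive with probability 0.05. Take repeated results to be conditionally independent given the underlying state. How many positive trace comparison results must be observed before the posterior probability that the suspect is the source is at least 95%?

3

Prior odds: 0.038 ÷ 0.962 = 19/481.
Likelihood ratio of a positive = 0.65/0.05 = 13.
Target posterior odds = 0.95/0.05 = 19.
Need (19/481) × 13ⁿ ≥ 19, i.e. 13ⁿ ≥ 481.
13² = 169 falls short of 481 but 13³ = 2197 reaches it, so n = 3.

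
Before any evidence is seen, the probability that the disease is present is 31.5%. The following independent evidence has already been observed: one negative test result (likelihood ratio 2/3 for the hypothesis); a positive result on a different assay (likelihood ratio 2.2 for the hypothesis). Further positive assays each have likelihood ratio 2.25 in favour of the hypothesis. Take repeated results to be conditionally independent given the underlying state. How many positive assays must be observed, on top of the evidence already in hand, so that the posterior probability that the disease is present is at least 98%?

Prior odds = 0.315/0.685 = 63/137.
Combined Bayes factor of the evidence already in hand = (2/3) × 2.2 = 22/15.
Odds after that evidence = (63/137) × 22/15 = 462/685.
Target odds = 0.98/0.02 = 49.
Need 2.25ⁿ ≥ 49 ÷ (462/685) = 4795/66.
2.25⁵ = 59049/1024 falls short of 4795/66 but 2.25⁶ = 531441/4096 reaches it, so n = 6.

6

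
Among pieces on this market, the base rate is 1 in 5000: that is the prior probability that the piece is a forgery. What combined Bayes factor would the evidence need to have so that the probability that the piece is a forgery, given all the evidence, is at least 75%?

14997

Prior odds = 0.0002/0.9998 = 1/4999.
Target odds = 0.75/0.25 = 3.
Required Bayes factor = 3 ÷ (1/4999) = 14997.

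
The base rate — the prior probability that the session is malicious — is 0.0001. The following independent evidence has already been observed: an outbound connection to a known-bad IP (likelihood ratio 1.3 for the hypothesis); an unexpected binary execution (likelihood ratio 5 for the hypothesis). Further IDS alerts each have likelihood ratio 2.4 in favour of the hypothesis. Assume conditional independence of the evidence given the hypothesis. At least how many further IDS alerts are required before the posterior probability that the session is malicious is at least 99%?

14

Prior odds = 0.0001/0.9999 = 1/9999.
Combined Bayes factor of the evidence already in hand = 1.3 × 5 = 6.5.
Odds after that evidence = (1/9999) × 6.5 = 13/19998.
Target odds = 0.99/0.01 = 99.
Need 2.4ⁿ ≥ 99 ÷ (13/19998) = 1979802/13.
2.4¹³ ≈87648.8 falls short of 1979802/13 but 2.4¹⁴ ≈210357 reaches it, so n = 14.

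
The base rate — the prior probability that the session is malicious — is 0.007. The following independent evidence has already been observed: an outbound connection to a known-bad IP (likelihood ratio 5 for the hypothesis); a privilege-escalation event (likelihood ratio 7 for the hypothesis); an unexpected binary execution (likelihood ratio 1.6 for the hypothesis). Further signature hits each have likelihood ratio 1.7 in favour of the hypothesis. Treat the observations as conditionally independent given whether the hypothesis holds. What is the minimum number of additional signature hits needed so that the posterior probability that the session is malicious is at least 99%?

Prior odds = 0.007/0.993 = 7/993.
Combined Bayes factor of the evidence already in hand = 5 × 7 × 1.6 = 56.
Odds after that evidence = (7/993) × 56 = 392/993.
Target odds = 0.99/0.01 = 99.
Need 1.7ⁿ ≥ 99 ÷ (392/993) = 98307/392.
1.7¹⁰ ≈201.599 falls short of 98307/392 but 1.7¹¹ ≈342.719 reaches it, so n = 11.

11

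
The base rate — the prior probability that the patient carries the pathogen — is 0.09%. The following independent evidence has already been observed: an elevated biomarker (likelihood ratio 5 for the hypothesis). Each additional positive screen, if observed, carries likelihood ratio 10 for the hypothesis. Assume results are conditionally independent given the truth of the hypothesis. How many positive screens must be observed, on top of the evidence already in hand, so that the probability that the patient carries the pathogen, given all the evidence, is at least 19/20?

4

Prior odds = 0.0009/0.9991 = 9/9991.
Bayes factor of the evidence already in hand = 5.
Odds after that evidence = (9/9991) × 5 = 45/9991.
Target odds = 0.95/0.05 = 19.
Need 10ⁿ ≥ 19 ÷ (45/9991) = 189829/45.
10³ = 1000 falls short of 189829/45 but 10⁴ = 10000 reaches it, so n = 4.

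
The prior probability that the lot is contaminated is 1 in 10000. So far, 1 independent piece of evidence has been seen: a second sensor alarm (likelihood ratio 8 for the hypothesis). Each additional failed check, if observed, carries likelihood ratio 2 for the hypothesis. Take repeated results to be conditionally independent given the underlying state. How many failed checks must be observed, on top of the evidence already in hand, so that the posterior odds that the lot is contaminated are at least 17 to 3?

13

Prior odds = 0.0001/0.9999 = 1/9999.
Bayes factor of the evidence already in hand = 8.
Odds after that evidence = (1/9999) × 8 = 8/9999.
Target odds = 17/3.
Need 2ⁿ ≥ 17/3 ÷ (8/9999) = 7082.625.
2¹² = 4096 falls short of 7082.625 but 2¹³ = 8192 reaches it, so n = 13.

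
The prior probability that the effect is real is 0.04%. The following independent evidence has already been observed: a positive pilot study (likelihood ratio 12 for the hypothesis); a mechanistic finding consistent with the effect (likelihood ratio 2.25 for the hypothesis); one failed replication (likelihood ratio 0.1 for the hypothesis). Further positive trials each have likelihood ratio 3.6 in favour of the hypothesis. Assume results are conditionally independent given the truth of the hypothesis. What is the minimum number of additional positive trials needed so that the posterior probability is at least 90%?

Prior odds = 0.0004/0.9996 = 1/2499.
Combined Bayes factor of the evidence already in hand = 12 × 2.25 × 0.1 = 2.7.
Odds after that evidence = (1/2499) × 2.7 = 9/8330.
Target odds = 0.9/0.1 = 9.
Need 3.6ⁿ ≥ 9 ÷ (9/8330) = 8330.
3.6⁷ = 612220032/78125 falls short of 8330 but 3.6⁸ ≈28211.1 reaches it, so n = 8.

8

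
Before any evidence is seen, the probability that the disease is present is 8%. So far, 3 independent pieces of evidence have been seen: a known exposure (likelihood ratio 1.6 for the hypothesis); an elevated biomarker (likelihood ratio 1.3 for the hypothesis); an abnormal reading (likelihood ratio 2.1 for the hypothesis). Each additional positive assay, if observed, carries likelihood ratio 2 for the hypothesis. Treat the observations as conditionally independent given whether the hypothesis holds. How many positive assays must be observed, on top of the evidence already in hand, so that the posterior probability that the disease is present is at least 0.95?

Prior odds = 0.08/0.92 = 2/23.
Combined Bayes factor of the evidence already in hand = 1.6 × 1.3 × 2.1 = 4.368.
Odds after that evidence = (2/23) × 4.368 = 1092/2875.
Target odds = 0.95/0.05 = 19.
Need 2ⁿ ≥ 19 ÷ (1092/2875) = 54625/1092.
2⁵ = 32 falls short of 54625/1092 but 2⁶ = 64 reaches it, so n = 6.

6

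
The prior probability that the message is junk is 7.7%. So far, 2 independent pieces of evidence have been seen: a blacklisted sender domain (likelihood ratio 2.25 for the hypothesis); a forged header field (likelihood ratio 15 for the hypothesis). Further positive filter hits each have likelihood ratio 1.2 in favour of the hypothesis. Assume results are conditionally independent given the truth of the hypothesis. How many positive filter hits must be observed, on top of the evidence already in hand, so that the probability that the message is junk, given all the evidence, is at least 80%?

Prior odds = 0.077/0.923 = 77/923.
Combined Bayes factor of the evidence already in hand = 2.25 × 15 = 33.75.
Odds after that evidence = (77/923) × 33.75 = 10395/3692.
Target odds = 0.8/0.2 = 4.
Need 1.2ⁿ ≥ 4 ÷ (10395/3692) = 14768/10395.
1.2¹ = 1.2 falls short of 14768/10395 but 1.2² = 1.44 reaches it, so n = 2.

2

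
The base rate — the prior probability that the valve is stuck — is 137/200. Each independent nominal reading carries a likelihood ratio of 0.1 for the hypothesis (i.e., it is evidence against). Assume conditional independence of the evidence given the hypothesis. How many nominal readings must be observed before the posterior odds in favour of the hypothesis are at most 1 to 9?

Prior odds: 0.685 ÷ 0.315 = 137/63.
Likelihood ratio per nominal reading = 0.1.
Target odds = 1/9.
Require 0.1ⁿ ≤ 1/9 ÷ (137/63) = 7/137.
0.1¹ = 0.1 is still above 7/137 but 0.1² = 0.01 is at or below it, so n = 2.

2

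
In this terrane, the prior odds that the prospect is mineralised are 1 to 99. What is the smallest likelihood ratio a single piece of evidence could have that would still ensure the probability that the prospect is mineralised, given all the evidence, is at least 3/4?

Prior odds = 1/99.
Target odds = 0.75/0.25 = 3.
Required Bayes factor = 3 ÷ (1/99) = 297.

297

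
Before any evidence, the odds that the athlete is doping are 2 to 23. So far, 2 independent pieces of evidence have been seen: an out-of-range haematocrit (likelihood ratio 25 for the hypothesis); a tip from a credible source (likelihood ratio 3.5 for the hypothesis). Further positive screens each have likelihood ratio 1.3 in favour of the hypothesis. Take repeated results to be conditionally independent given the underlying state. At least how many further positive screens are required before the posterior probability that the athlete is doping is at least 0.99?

Prior odds = 2/23.
Combined Bayes factor of the evidence already in hand = 25 × 3.5 = 87.5.
Odds after that evidence = (2/23) × 87.5 = 175/23.
Target odds = 0.99/0.01 = 99.
Need 1.3ⁿ ≥ 99 ÷ (175/23) = 2277/175.
1.3⁹ ≈10.6045 falls short of 2277/175 but 1.3¹⁰ ≈13.7858 reaches it, so n = 10.

10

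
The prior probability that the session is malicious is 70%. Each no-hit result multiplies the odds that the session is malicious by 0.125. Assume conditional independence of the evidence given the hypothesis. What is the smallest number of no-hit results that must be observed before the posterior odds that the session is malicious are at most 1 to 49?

3

Prior odds = 0.7/0.3 = 7/3.
Likelihood ratio per no-hit result = 0.125.
Target odds = 1/49.
Require 0.125ⁿ ≤ 1/49 ÷ (7/3) = 3/343.
0.125² = 0.015625 is still above 3/343 but 0.125³ = 0.001953125 is at or below it, so n = 3.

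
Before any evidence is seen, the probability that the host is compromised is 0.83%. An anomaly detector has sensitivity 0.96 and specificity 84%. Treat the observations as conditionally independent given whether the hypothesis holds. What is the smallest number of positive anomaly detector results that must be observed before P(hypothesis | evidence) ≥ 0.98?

5

Prior odds = 0.0083/0.9917 = 83/9917.
False-positive rate = 1 − 0.84 = 0.16; likelihood ratio of a positive = 0.96/0.16 = 6.
Target odds: 0.98 ÷ 0.02 = 49.
Need (83/9917) × 6ⁿ ≥ 49, i.e. 6ⁿ ≥ 485933/83.
6⁴ = 1296 falls short of 485933/83 but 6⁵ = 7776 reaches it, so n = 5.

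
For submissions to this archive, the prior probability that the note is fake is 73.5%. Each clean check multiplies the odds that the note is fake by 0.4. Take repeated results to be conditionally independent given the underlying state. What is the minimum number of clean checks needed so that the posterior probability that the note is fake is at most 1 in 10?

Prior odds = 0.735/0.265 = 147/53.
Likelihood ratio per clean check = 0.4.
Target odds: 0.1 ÷ 0.9 = 1/9.
Require 0.4ⁿ ≤ 1/9 ÷ (147/53) = 53/1323.
0.4³ = 0.064 is still above 53/1323 but 0.4⁴ = 0.0256 is at or below it, so n = 4.

4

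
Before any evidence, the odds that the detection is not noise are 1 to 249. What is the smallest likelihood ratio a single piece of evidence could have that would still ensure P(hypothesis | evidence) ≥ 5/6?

Prior odds = 1/249.
Target odds = (5/6)/(1/6) = 5.
Required Bayes factor = 5 ÷ (1/249) = 1245.

1245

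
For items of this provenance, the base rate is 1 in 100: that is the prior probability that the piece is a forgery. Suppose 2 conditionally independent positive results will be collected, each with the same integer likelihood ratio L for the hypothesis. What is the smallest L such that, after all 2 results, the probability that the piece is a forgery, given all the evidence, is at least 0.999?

315

Prior odds = 0.01/0.99 = 1/99.
Target odds = 0.999/0.001 = 999.
Need L² ≥ 999 ÷ (1/99) = 98901.
314² = 98596 < 98901 ≤ 99225 = 315², so L = 315.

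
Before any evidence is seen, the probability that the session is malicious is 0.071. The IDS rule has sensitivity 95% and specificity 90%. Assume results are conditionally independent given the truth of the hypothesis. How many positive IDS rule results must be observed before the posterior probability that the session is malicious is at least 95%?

Prior odds: 0.071 ÷ 0.929 = 71/929.
False-positive rate = 1 − 0.9 = 0.1; likelihood ratio of a positive = 0.95/0.1 = 9.5.
Target odds: 0.95 ÷ 0.05 = 19.
Require 9.5ⁿ ≥ 19 ÷ (71/929) = 17651/71.
9.5² = 90.25 falls short of 17651/71 but 9.5³ = 857.375 reaches it, so n = 3.

3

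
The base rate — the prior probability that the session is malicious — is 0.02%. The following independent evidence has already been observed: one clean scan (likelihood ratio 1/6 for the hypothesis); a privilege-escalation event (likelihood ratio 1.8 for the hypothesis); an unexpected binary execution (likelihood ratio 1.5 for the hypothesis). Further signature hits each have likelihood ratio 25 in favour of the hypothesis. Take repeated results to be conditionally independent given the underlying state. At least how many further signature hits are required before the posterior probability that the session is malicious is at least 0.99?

5

Prior odds = 0.0002/0.9998 = 1/4999.
Combined Bayes factor of the evidence already in hand = (1/6) × 1.8 × 1.5 = 0.45.
Odds after that evidence = (1/4999) × 0.45 = 9/99980.
Target odds = 0.99/0.01 = 99.
Need 25ⁿ ≥ 99 ÷ (9/99980) = 1099780.
25⁴ = 390625 falls short of 1099780 but 25⁵ = 9765625 reaches it, so n = 5.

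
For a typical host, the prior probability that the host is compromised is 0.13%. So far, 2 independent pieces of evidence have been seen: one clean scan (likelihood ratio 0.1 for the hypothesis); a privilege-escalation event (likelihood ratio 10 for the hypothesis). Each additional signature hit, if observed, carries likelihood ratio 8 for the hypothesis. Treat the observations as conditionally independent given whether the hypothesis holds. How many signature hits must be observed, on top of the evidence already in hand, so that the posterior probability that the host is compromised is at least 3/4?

4

Prior odds = 0.0013/0.9987 = 13/9987.
Combined Bayes factor of the evidence already in hand = 0.1 × 10 = 1.
Odds after that evidence = (13/9987) × 1 = 13/9987.
Target odds = 0.75/0.25 = 3.
Need 8ⁿ ≥ 3 ÷ (13/9987) = 29961/13.
8³ = 512 falls short of 29961/13 but 8⁴ = 4096 reaches it, so n = 4.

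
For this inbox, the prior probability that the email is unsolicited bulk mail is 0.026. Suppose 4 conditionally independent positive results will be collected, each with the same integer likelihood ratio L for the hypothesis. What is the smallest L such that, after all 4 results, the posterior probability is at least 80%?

4

Prior odds = 0.026/0.974 = 13/487.
Target odds = 0.8/0.2 = 4.
Need L⁴ ≥ 4 ÷ (13/487) = 1948/13.
3⁴ = 81 < 1948/13 ≤ 256 = 4⁴, so L = 4.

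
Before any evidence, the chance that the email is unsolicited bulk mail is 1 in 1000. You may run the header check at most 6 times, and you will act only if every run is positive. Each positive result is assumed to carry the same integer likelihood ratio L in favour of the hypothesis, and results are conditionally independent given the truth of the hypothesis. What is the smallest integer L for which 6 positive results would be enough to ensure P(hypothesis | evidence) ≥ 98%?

7

Prior odds = 0.001/0.999 = 1/999.
Target odds = 0.98/0.02 = 49.
Need L⁶ ≥ 49 ÷ (1/999) = 48951.
6⁶ = 46656 < 48951 ≤ 117649 = 7⁶, so L = 7.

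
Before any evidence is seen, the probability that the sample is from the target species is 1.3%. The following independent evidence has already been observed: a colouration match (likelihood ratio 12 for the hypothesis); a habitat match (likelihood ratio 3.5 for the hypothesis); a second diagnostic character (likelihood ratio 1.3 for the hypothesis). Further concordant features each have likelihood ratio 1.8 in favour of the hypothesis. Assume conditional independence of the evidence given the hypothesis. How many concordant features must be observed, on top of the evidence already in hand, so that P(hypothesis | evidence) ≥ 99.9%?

Prior odds = 0.013/0.987 = 13/987.
Combined Bayes factor of the evidence already in hand = 12 × 3.5 × 1.3 = 54.6.
Odds after that evidence = (13/987) × 54.6 = 169/235.
Target odds = 0.999/0.001 = 999.
Need 1.8ⁿ ≥ 999 ÷ (169/235) = 234765/169.
1.8¹² ≈1156.83 falls short of 234765/169 but 1.8¹³ ≈2082.3 reaches it, so n = 13.

13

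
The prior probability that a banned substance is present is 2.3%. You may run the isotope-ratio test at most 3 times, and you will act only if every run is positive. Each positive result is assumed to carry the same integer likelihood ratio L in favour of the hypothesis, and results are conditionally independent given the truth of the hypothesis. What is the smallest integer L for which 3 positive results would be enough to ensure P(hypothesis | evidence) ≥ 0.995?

21

Prior odds = 0.023/0.977 = 23/977.
Target odds = 0.995/0.005 = 199.
Need L³ ≥ 199 ÷ (23/977) = 194423/23.
20³ = 8000 < 194423/23 ≤ 9261 = 21³, so L = 21.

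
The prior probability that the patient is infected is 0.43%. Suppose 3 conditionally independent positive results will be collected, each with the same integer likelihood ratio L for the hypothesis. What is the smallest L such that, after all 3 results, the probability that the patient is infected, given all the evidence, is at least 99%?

Prior odds = 0.0043/0.9957 = 43/9957.
Target odds = 0.99/0.01 = 99.
Need L³ ≥ 99 ÷ (43/9957) = 985743/43.
28³ = 21952 < 985743/43 ≤ 24389 = 29³, so L = 29.

29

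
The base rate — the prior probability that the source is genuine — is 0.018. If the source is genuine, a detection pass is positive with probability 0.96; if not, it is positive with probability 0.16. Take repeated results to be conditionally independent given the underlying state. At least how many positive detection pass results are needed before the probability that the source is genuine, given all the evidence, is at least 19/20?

Prior odds = 0.018/0.982 = 9/491.
Likelihood ratio of a positive = 0.96/0.16 = 6.
Target posterior odds = 0.95/0.05 = 19.
Require 6ⁿ ≥ 19 ÷ (9/491) = 9329/9.
6³ = 216 falls short of 9329/9 but 6⁴ = 1296 reaches it, so n = 4.

4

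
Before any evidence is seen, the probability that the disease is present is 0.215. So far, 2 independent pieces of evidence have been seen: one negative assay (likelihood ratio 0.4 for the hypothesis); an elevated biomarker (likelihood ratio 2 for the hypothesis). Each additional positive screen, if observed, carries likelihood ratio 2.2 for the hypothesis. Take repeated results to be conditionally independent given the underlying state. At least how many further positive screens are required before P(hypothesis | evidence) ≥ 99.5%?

Prior odds = 0.215/0.785 = 43/157.
Combined Bayes factor of the evidence already in hand = 0.4 × 2 = 0.8.
Odds after that evidence = (43/157) × 0.8 = 172/785.
Target odds = 0.995/0.005 = 199.
Need 2.2ⁿ ≥ 199 ÷ (172/785) = 156215/172.
2.2⁸ = 214358881/390625 falls short of 156215/172 but 2.2⁹ ≈1207.27 reaches it, so n = 9.

9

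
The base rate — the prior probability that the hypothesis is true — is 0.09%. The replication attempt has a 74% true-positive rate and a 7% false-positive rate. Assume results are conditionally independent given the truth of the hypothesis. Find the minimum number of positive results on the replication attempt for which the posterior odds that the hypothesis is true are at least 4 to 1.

Prior odds: 0.0009 ÷ 0.9991 = 9/9991.
Likelihood ratio of a positive result = 0.74/0.07 = 74/7.
Target odds = 4.
Need (9/9991) × (74/7)ⁿ ≥ 4, i.e. (74/7)ⁿ ≥ 39964/9.
(74/7)³ = 405224/343 falls short of 39964/9 but (74/7)⁴ = 29986576/2401 reaches it, so n = 4.

4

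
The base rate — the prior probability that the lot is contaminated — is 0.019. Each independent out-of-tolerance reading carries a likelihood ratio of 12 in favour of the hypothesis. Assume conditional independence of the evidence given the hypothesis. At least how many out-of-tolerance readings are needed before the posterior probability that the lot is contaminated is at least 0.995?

4

Prior odds = 0.019/0.981 = 19/981.
Likelihood ratio per out-of-tolerance reading = 12.
Target posterior odds = 0.995/0.005 = 199.
Require 12ⁿ ≥ 199 ÷ (19/981) = 195219/19.
12³ = 1728 falls short of 195219/19 but 12⁴ = 20736 reaches it, so n = 4.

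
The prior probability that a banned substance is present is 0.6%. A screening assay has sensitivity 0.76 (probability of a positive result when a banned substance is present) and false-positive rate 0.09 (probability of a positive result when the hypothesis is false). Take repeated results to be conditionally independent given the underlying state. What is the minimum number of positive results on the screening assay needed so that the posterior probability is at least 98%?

5

Prior odds: 0.006 ÷ 0.994 = 3/497.
Likelihood ratio of a positive result = 0.76/0.09 = 76/9.
Target odds: 0.98 ÷ 0.02 = 49.
Need (3/497) × (76/9)ⁿ ≥ 49, i.e. (76/9)ⁿ ≥ 24353/3.
(76/9)⁴ = 33362176/6561 falls short of 24353/3 but (76/9)⁵ ≈42939.3 reaches it, so n = 5.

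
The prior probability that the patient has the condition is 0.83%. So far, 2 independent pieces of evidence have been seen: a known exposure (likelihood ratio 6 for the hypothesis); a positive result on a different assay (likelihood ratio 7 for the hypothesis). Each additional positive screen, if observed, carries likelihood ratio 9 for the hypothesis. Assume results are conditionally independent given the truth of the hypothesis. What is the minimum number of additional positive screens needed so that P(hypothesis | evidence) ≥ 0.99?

3

Prior odds = 0.0083/0.9917 = 83/9917.
Combined Bayes factor of the evidence already in hand = 6 × 7 = 42.
Odds after that evidence = (83/9917) × 42 = 3486/9917.
Target odds = 0.99/0.01 = 99.
Need 9ⁿ ≥ 99 ÷ (3486/9917) = 327261/1162.
9² = 81 falls short of 327261/1162 but 9³ = 729 reaches it, so n = 3.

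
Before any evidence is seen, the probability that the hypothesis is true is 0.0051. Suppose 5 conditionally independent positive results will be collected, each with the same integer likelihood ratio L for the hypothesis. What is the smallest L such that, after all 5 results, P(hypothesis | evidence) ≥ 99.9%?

12

Prior odds = 0.0051/0.9949 = 51/9949.
Target odds = 0.999/0.001 = 999.
Need L⁵ ≥ 999 ÷ (51/9949) = 3313017/17.
11⁵ = 161051 < 3313017/17 ≤ 248832 = 12⁵, so L = 12.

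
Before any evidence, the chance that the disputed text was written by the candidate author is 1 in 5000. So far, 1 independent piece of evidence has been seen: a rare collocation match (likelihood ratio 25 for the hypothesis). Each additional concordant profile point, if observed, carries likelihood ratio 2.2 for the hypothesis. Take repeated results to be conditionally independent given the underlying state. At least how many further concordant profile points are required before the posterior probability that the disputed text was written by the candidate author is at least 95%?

11

Prior odds = 0.0002/0.9998 = 1/4999.
Bayes factor of the evidence already in hand = 25.
Odds after that evidence = (1/4999) × 25 = 25/4999.
Target odds = 0.95/0.05 = 19.
Need 2.2ⁿ ≥ 19 ÷ (25/4999) = 3799.24.
2.2¹⁰ ≈2655.99 falls short of 3799.24 but 2.2¹¹ ≈5843.18 reaches it, so n = 11.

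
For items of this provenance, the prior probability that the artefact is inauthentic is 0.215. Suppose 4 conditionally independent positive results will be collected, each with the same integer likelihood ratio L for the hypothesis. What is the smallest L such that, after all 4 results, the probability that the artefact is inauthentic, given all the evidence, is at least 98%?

4

Prior odds = 0.215/0.785 = 43/157.
Target odds = 0.98/0.02 = 49.
Need L⁴ ≥ 49 ÷ (43/157) = 7693/43.
3⁴ = 81 < 7693/43 ≤ 256 = 4⁴, so L = 4.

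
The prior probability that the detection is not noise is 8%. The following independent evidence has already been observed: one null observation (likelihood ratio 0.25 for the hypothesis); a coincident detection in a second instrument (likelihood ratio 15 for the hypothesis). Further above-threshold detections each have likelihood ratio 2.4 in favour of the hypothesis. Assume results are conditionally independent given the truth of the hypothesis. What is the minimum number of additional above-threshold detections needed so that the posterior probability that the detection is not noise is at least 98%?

6

Prior odds = 0.08/0.92 = 2/23.
Combined Bayes factor of the evidence already in hand = 0.25 × 15 = 3.75.
Odds after that evidence = (2/23) × 3.75 = 15/46.
Target odds = 0.98/0.02 = 49.
Need 2.4ⁿ ≥ 49 ÷ (15/46) = 2254/15.
2.4⁵ = 79.62624 falls short of 2254/15 but 2.4⁶ = 2985984/15625 reaches it, so n = 6.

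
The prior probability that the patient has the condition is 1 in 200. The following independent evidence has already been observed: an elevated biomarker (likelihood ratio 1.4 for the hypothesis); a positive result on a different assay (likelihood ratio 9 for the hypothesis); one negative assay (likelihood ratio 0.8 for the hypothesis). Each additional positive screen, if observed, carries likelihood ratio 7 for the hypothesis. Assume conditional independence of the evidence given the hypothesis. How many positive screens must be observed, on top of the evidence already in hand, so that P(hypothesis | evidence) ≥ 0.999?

6

Prior odds = 0.005/0.995 = 1/199.
Combined Bayes factor of the evidence already in hand = 1.4 × 9 × 0.8 = 10.08.
Odds after that evidence = (1/199) × 10.08 = 252/4975.
Target odds = 0.999/0.001 = 999.
Need 7ⁿ ≥ 999 ÷ (252/4975) = 552225/28.
7⁵ = 16807 falls short of 552225/28 but 7⁶ = 117649 reaches it, so n = 6.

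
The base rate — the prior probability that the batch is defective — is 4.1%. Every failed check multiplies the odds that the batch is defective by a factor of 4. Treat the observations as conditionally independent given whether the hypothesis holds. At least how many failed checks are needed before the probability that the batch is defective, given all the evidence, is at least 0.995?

7

Prior odds = 0.041/0.959 = 41/959.
Likelihood ratio per failed check = 4.
Target odds: 0.995 ÷ 0.005 = 199.
Need (41/959) × 4ⁿ ≥ 199, i.e. 4ⁿ ≥ 190841/41.
4⁶ = 4096 falls short of 190841/41 but 4⁷ = 16384 reaches it, so n = 7.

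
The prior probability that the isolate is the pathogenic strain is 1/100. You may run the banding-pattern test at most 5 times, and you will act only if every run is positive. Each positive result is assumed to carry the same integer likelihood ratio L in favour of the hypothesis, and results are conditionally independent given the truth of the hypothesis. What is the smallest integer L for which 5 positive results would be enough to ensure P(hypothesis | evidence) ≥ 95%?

Prior odds = 0.01/0.99 = 1/99.
Target odds = 0.95/0.05 = 19.
Need L⁵ ≥ 19 ÷ (1/99) = 1881.
4⁵ = 1024 < 1881 ≤ 3125 = 5⁵, so L = 5.

5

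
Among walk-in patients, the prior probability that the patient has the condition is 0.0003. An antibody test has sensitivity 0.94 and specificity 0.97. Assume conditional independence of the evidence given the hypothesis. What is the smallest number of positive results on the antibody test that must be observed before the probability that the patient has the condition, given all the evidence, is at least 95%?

4

Prior odds: 0.0003 ÷ 0.9997 = 3/9997.
False-positive rate = 1 − 0.97 = 0.03; likelihood ratio of a positive = 0.94/0.03 = 94/3.
Target odds: 0.95 ÷ 0.05 = 19.
Need (3/9997) × (94/3)ⁿ ≥ 19, i.e. (94/3)ⁿ ≥ 189943/3.
(94/3)³ = 830584/27 falls short of 189943/3 but (94/3)⁴ = 78074896/81 reaches it, so n = 4.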